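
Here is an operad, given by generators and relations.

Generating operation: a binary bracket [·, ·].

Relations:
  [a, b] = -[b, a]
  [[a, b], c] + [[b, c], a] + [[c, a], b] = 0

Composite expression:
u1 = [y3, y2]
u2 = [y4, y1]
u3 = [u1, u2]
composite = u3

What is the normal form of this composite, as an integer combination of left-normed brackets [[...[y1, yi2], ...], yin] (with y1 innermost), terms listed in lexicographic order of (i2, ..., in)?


-[[[y1, y4], y2], y3] + [[[y1, y4], y3], y2]

Left-normed coefficients sit on the y1-initial expansion words.
Composite bracket: [[y3, y2], [y4, y1]]
Under [a, b] = ab - ba we get 8 signed associative words (2^3 = 8).
Collect the words opening with y1:
  from y1y4y2y3, sign -1: term -[[[y1, y4], y2], y3]
  from y1y4y3y2, sign +1: term +[[[y1, y4], y3], y2]


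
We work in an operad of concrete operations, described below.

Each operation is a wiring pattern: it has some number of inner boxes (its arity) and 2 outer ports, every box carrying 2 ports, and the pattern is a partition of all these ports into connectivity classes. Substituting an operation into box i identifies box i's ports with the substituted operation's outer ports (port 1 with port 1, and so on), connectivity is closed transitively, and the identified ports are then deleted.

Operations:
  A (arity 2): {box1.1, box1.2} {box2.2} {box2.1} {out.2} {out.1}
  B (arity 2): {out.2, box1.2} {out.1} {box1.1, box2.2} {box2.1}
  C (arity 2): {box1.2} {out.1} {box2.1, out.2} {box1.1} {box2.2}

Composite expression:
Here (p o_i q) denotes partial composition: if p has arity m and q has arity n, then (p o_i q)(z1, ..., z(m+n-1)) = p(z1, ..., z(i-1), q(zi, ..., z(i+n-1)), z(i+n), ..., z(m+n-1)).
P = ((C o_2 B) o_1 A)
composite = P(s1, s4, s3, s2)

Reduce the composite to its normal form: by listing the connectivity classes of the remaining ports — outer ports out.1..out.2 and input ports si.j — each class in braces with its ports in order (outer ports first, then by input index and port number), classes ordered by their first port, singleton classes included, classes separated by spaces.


{out.1} {out.2} {s1.1, s1.2} {s2.1} {s2.2, s3.1} {s3.2} {s4.1} {s4.2}


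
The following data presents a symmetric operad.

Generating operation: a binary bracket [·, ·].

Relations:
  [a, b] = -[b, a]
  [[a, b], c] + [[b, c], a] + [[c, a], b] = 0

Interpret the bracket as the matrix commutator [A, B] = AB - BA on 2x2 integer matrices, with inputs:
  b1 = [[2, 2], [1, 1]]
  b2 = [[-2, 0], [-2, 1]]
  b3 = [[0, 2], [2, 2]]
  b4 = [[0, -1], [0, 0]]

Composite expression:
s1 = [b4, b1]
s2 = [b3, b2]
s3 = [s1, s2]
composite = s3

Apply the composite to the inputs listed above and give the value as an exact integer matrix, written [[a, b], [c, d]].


[[-10, -4], [-20, 10]]

[b4, b1] = [[-1, 1], [0, 1]]
[b3, b2] = [[-4, 6], [-10, 4]]
[[b4, b1], [b3, b2]] = [[-10, -4], [-20, 10]]


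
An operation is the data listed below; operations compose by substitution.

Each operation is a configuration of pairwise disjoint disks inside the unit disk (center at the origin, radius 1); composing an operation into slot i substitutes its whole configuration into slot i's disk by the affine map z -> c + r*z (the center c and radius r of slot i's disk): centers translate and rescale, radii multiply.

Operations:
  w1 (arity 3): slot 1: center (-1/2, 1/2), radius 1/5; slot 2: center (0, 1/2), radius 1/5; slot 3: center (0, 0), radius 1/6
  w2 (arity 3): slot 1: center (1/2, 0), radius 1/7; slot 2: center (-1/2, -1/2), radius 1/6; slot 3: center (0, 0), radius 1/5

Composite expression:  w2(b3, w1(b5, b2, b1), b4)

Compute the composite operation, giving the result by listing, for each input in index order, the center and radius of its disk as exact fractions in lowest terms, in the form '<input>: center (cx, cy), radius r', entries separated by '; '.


Affine substitution under w2: radii multiply and b-centers shift.
for b3, the 1-step affine chain lands on center (1/2, 0), radius 1/7
for b5, the 2-step affine chain lands on center (-7/12, -5/12), radius 1/30
for b2, the 2-step affine chain lands on center (-1/2, -5/12), radius 1/30
for b1, the 2-step affine chain lands on center (-1/2, -1/2), radius 1/36
for b4, the 1-step affine chain lands on center (0, 0), radius 1/5

b1: center (-1/2, -1/2), radius 1/36; b2: center (-1/2, -5/12), radius 1/30; b3: center (1/2, 0), radius 1/7; b4: center (0, 0), radius 1/5; b5: center (-7/12, -5/12), radius 1/30


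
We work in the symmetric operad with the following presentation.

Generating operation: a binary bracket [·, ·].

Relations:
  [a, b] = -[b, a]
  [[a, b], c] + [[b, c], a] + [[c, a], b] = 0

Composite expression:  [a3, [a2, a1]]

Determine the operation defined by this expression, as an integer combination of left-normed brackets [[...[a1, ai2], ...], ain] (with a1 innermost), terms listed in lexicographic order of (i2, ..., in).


[[a1, a2], a3]

Skip Jacobi rewriting: expand, keep a1-initial words, read off terms.
Composite bracket: [a3, [a2, a1]]
Expanding via [a, b] = ab - ba: 4 signed words (2^2 = 4).
Collect the words opening with a1:
  a1a2a3 appears with sign +1, giving the term +[[a1, a2], a3]


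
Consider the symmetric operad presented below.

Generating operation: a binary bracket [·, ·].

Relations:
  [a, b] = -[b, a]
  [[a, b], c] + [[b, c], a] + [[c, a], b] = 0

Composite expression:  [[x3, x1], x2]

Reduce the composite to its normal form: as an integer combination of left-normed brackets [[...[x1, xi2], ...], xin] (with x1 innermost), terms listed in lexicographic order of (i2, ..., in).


-[[x1, x3], x2]

Antisymmetry and Jacobi reduce to x1-anchored left-normed brackets.
Composite bracket: [[x3, x1], x2]
Full expansion: 4 signed words from ab - ba (2^2 = 4).
Collect the words opening with x1:
  word x1x3x2 has sign -1, contributing -[[x1, x3], x2]


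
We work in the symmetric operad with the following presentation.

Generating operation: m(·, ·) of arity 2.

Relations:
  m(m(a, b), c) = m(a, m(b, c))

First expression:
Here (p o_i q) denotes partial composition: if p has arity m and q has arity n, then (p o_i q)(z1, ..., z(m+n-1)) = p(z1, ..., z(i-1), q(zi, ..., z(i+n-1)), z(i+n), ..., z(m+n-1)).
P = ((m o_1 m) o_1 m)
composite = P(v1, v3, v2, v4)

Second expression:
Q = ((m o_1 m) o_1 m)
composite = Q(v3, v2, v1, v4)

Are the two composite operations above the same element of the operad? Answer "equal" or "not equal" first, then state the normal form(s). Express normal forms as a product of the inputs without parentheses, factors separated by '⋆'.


not equal: they reduce to v1 ⋆ v3 ⋆ v2 ⋆ v4 and v3 ⋆ v2 ⋆ v1 ⋆ v4

The first expression reduces to v1 ⋆ v3 ⋆ v2 ⋆ v4
The second expression reduces to v3 ⋆ v2 ⋆ v1 ⋆ v4
No match — not equal.


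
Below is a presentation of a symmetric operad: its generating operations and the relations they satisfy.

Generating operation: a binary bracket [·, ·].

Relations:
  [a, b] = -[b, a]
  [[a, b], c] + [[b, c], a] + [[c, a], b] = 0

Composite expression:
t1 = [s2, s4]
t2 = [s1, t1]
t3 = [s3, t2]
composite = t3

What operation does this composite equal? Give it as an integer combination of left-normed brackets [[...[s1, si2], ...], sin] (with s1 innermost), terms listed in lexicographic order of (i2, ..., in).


A multilinear Lie element is pinned by s1-initial words (s1 innermost).
Composite bracket: [s3, [s1, [s2, s4]]]
The bracket unfolds into 8 signed words via [a, b] = ab - ba (2^3 = 8).
Keep just the words that open with s1:
  s1s2s4s3 (sign -1) contributes -[[[s1, s2], s4], s3]
  s1s4s2s3 (sign +1) contributes +[[[s1, s4], s2], s3]

-[[[s1, s2], s4], s3] + [[[s1, s4], s2], s3]


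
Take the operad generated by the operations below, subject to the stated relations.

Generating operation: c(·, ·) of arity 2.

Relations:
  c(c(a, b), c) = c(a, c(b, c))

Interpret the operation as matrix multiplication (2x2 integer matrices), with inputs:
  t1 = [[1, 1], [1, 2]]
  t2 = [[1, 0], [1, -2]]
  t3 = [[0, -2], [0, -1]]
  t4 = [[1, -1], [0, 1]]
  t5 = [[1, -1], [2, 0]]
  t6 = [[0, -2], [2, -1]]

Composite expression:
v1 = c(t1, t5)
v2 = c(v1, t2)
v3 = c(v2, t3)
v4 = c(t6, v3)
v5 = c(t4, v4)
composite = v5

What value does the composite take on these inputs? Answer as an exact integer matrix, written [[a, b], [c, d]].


c(t1, t5) = [[3, -1], [5, -1]]
c(c(t1, t5), t2) = [[2, 2], [4, 2]]
c(c(c(t1, t5), t2), t3) = [[0, -6], [0, -10]]
c(t6, c(c(c(t1, t5), t2), t3)) = [[0, 20], [0, -2]]
c(t4, c(t6, c(c(c(t1, t5), t2), t3))) = [[0, 22], [0, -2]]

[[0, 22], [0, -2]]


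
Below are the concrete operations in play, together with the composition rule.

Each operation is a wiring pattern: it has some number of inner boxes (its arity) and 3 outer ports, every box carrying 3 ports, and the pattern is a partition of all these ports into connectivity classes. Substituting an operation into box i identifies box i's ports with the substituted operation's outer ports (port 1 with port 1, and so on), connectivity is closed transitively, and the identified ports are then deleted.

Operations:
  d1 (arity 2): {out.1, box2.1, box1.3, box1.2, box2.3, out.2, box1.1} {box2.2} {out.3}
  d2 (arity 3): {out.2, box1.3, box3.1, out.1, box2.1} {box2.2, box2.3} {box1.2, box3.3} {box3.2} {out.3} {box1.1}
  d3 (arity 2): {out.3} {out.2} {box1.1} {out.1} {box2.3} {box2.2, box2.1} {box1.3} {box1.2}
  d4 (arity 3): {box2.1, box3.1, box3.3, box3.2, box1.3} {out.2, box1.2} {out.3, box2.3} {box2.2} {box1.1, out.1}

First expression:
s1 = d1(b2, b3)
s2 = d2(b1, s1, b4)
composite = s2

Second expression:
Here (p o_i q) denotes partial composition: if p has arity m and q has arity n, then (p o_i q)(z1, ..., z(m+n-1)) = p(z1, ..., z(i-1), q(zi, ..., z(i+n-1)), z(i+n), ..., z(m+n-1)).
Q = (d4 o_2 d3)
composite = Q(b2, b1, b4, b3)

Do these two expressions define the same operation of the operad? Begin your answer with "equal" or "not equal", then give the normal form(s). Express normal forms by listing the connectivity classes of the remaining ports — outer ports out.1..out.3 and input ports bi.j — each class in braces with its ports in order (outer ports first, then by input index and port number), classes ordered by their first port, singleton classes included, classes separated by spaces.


not equal; first: {out.1, out.2, b1.3, b2.1, b2.2, b2.3, b3.1, b3.3, b4.1} {out.3} {b1.1} {b1.2, b4.3} {b3.2} {b4.2}; second: {out.1, b2.1} {out.2, b2.2} {out.3} {b1.1} {b1.2} {b1.3} {b2.3, b3.1, b3.2, b3.3} {b4.1, b4.2} {b4.3}

Normal form of the first expression: {out.1, out.2, b1.3, b2.1, b2.2, b2.3, b3.1, b3.3, b4.1} {out.3} {b1.1} {b1.2, b4.3} {b3.2} {b4.2}
Normal form of the second expression: {out.1, b2.1} {out.2, b2.2} {out.3} {b1.1} {b1.2} {b1.3} {b2.3, b3.1, b3.2, b3.3} {b4.1, b4.2} {b4.3}
Different reductions; not equal.


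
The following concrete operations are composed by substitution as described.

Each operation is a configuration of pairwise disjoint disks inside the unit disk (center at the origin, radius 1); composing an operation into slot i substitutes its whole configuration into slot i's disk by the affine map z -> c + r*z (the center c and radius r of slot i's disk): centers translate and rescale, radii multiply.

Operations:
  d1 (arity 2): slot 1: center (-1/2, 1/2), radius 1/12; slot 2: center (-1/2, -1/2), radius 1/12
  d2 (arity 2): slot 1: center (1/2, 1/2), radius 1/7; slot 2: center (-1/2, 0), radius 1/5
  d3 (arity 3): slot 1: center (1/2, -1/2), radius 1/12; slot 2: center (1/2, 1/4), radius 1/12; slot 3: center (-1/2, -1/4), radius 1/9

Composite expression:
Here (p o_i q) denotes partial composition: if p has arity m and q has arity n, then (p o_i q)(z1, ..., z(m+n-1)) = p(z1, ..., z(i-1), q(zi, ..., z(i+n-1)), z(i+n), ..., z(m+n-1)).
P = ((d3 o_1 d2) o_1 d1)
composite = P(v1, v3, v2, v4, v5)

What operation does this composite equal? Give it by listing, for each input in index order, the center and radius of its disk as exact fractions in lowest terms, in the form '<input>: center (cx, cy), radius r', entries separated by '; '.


v1: center (15/28, -19/42), radius 1/1008; v2: center (11/24, -1/2), radius 1/60; v3: center (15/28, -13/28), radius 1/1008; v4: center (1/2, 1/4), radius 1/12; v5: center (-1/2, -1/4), radius 1/9

Nesting under d3 composes maps z -> c + r*z down each v-path.
for v1, the 3-step affine chain lands on center (15/28, -19/42), radius 1/1008
for v3, the 3-step affine chain lands on center (15/28, -13/28), radius 1/1008
for v2, the 2-step affine chain lands on center (11/24, -1/2), radius 1/60
for v4, the 1-step affine chain lands on center (1/2, 1/4), radius 1/12
for v5, the 1-step affine chain lands on center (-1/2, -1/4), radius 1/9


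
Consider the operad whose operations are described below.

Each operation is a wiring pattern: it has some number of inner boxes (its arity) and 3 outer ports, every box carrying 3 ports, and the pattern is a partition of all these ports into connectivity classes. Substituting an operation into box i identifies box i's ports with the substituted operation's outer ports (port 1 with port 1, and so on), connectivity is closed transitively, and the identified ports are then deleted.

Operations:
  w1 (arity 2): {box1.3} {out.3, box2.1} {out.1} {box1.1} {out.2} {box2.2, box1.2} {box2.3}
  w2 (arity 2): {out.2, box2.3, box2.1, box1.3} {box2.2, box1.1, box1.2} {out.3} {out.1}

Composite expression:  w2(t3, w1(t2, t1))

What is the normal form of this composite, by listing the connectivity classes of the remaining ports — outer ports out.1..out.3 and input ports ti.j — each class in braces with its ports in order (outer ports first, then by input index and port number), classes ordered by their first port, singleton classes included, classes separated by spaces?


{out.1} {out.2, t1.1, t3.3} {out.3} {t1.2, t2.2} {t1.3} {t2.1} {t2.3} {t3.1, t3.2}

Two ports join when wires chain via w2-identified ports.
stage w1: inputs (t2, t1), connectivity {out.1} {out.2} {out.3, t1.1} {t1.2, t2.2} {t1.3} {t2.1} {t2.3}, out.j its boundary
stage w2: inputs (t3, t2, t1), connectivity {out.1} {out.2, t1.1, t3.3} {out.3} {t1.2, t2.2} {t1.3} {t2.1} {t2.3} {t3.1, t3.2}, out.j its boundary


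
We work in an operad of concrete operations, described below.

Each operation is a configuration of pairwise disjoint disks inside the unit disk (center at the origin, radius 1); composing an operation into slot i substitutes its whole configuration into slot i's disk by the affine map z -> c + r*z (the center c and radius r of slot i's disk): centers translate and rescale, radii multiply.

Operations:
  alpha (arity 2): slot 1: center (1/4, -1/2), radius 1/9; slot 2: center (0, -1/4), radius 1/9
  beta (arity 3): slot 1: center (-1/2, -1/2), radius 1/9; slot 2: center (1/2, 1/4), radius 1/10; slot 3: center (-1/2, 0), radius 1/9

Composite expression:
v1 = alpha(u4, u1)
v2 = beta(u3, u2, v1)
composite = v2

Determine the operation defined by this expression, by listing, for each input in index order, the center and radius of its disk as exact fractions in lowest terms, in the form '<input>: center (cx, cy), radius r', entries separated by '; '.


u1: center (-1/2, -1/36), radius 1/81; u2: center (1/2, 1/4), radius 1/10; u3: center (-1/2, -1/2), radius 1/9; u4: center (-17/36, -1/18), radius 1/81

Affine substitution under beta: radii multiply and u-centers shift.
for u3, the 1-step affine chain lands on center (-1/2, -1/2), radius 1/9
for u2, the 1-step affine chain lands on center (1/2, 1/4), radius 1/10
for u4, the 2-step affine chain lands on center (-17/36, -1/18), radius 1/81
for u1, the 2-step affine chain lands on center (-1/2, -1/36), radius 1/81


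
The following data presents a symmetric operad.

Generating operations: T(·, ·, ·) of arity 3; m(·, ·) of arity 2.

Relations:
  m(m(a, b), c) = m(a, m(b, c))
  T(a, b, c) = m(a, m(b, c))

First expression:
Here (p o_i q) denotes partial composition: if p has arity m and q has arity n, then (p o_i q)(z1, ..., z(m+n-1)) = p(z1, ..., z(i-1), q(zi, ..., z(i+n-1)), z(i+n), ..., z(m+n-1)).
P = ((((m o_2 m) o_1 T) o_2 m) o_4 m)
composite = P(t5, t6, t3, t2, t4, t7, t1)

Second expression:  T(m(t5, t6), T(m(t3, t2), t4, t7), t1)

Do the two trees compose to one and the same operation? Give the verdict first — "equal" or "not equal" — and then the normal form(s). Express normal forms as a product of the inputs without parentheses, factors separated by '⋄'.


The first expression, normalized: t5 ⋄ t6 ⋄ t3 ⋄ t2 ⋄ t4 ⋄ t7 ⋄ t1
The second expression, normalized: t5 ⋄ t6 ⋄ t3 ⋄ t2 ⋄ t4 ⋄ t7 ⋄ t1
Identical normal forms: equal.

equal — both sides give t5 ⋄ t6 ⋄ t3 ⋄ t2 ⋄ t4 ⋄ t7 ⋄ t1


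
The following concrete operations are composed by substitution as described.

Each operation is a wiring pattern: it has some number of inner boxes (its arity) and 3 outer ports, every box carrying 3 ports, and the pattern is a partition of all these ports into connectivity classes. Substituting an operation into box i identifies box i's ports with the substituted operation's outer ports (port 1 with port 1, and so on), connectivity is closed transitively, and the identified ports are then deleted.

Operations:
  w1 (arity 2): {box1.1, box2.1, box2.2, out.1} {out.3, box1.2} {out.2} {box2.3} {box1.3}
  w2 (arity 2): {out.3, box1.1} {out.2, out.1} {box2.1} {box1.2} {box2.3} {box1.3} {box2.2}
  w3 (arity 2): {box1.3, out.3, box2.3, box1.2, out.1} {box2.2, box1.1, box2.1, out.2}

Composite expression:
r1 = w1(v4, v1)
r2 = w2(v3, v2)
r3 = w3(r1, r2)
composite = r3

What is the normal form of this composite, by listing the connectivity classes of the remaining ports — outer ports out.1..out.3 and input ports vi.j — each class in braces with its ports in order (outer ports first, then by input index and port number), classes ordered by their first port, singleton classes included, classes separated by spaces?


{out.1, out.3, v3.1, v4.2} {out.2, v1.1, v1.2, v4.1} {v1.3} {v2.1} {v2.2} {v2.3} {v3.2} {v3.3} {v4.3}

Reachability decides: close wires over w3-identified ports.
composing w1 on (v4, v1), with out.j its own outer ports: {out.1, v1.1, v1.2, v4.1} {out.2} {out.3, v4.2} {v1.3} {v4.3}
composing w2 on (v3, v2), with out.j its own outer ports: {out.1, out.2} {out.3, v3.1} {v2.1} {v2.2} {v2.3} {v3.2} {v3.3}
composing w3 on (v4, v1, v3, v2), with out.j its own outer ports: {out.1, out.3, v3.1, v4.2} {out.2, v1.1, v1.2, v4.1} {v1.3} {v2.1} {v2.2} {v2.3} {v3.2} {v3.3} {v4.3}


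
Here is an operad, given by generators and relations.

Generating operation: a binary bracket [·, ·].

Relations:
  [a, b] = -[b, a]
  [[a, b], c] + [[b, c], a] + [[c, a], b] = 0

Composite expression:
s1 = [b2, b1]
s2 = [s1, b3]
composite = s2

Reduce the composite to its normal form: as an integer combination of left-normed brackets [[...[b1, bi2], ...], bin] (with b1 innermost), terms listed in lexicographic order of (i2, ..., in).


Antisymmetry and Jacobi reduce to b1-anchored left-normed brackets.
Composite bracket: [[b2, b1], b3]
The bracket unfolds into 4 signed words via [a, b] = ab - ba (2^2 = 4).
Collect the words opening with b1:
  the word b1b2b3 carries sign -1 and contributes -[[b1, b2], b3]

-[[b1, b2], b3]


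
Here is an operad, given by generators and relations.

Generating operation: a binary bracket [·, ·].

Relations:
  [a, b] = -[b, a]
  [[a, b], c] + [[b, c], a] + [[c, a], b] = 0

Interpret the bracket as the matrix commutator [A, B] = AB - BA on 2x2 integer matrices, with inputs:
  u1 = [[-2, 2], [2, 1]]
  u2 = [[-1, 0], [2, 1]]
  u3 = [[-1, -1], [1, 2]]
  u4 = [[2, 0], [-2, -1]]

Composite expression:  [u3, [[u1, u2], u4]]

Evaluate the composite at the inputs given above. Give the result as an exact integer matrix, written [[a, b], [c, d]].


[u1, u2] = [[4, 4], [2, -4]]
[[u1, u2], u4] = [[-8, -12], [22, 8]]
[u3, [[u1, u2], u4]] = [[-10, 20], [50, 10]]

[[-10, 20], [50, 10]]


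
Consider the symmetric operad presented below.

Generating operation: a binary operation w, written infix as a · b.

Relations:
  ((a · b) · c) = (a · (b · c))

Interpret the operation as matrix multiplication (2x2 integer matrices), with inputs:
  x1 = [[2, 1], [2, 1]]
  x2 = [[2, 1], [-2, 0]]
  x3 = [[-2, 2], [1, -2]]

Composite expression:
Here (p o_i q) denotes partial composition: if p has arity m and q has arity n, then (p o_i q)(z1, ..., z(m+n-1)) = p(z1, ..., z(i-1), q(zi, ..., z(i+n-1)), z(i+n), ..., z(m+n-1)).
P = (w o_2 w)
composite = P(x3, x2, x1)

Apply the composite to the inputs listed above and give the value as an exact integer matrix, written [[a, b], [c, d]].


[[-20, -10], [14, 7]]

(x2 · x1) = [[6, 3], [-4, -2]]
(x3 · (x2 · x1)) = [[-20, -10], [14, 7]]


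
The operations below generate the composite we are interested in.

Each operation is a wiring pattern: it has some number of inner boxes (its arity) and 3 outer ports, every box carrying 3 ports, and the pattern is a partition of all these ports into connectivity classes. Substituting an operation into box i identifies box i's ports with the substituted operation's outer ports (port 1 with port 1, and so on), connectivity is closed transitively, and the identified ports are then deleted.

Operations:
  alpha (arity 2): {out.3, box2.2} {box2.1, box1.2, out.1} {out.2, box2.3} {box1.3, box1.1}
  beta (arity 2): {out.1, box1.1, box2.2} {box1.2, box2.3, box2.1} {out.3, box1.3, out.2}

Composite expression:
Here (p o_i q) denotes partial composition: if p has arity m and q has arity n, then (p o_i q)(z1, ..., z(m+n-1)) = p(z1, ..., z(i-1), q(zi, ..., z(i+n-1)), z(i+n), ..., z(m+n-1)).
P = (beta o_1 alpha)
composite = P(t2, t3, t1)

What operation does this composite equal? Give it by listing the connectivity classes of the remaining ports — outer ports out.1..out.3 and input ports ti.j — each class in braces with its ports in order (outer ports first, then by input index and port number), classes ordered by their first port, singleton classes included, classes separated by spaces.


{out.1, t1.2, t2.2, t3.1} {out.2, out.3, t3.2} {t1.1, t1.3, t3.3} {t2.1, t2.3}

Treat the ports identified at beta as solder joints: merge, then drop.
the subtree at alpha composes to {out.1, t2.2, t3.1} {out.2, t3.3} {out.3, t3.2} {t2.1, t2.3} on (t2, t3); out.j = own outer ports
the subtree at beta composes to {out.1, t1.2, t2.2, t3.1} {out.2, out.3, t3.2} {t1.1, t1.3, t3.3} {t2.1, t2.3} on (t2, t3, t1); out.j = own outer ports


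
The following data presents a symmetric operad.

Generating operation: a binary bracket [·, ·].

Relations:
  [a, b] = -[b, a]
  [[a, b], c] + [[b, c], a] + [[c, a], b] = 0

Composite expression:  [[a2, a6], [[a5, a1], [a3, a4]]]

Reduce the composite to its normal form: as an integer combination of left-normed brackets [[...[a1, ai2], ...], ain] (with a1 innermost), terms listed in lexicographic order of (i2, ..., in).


[[[[[a1, a5], a3], a4], a2], a6] - [[[[[a1, a5], a3], a4], a6], a2] - [[[[[a1, a5], a4], a3], a2], a6] + [[[[[a1, a5], a4], a3], a6], a2]

Skip Jacobi rewriting: expand, keep a1-initial words, read off terms.
Composite bracket: [[a2, a6], [[a5, a1], [a3, a4]]]
Under [a, b] = ab - ba we get 32 signed associative words (2^5 = 32).
Words beginning with a1 determine it all:
  a1a5a3a4a2a6 (sign +1) contributes +[[[[[a1, a5], a3], a4], a2], a6]
  a1a5a3a4a6a2 (sign -1) contributes -[[[[[a1, a5], a3], a4], a6], a2]
  a1a5a4a3a2a6 (sign -1) contributes -[[[[[a1, a5], a4], a3], a2], a6]
  a1a5a4a3a6a2 (sign +1) contributes +[[[[[a1, a5], a4], a3], a6], a2]


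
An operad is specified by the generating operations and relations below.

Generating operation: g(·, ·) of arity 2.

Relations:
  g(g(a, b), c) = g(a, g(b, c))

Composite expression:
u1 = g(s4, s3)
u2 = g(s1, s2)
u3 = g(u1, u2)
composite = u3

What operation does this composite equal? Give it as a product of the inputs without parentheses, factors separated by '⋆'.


s4 ⋆ s3 ⋆ s1 ⋆ s2

Associativity of g dissolves the nesting; only the s-input order survives.
g(s4, s3) collapses to s4 ⋆ s3
g(s1, s2) collapses to s1 ⋆ s2
g(g(s4, s3), g(s1, s2)) collapses to s4 ⋆ s3 ⋆ s1 ⋆ s2


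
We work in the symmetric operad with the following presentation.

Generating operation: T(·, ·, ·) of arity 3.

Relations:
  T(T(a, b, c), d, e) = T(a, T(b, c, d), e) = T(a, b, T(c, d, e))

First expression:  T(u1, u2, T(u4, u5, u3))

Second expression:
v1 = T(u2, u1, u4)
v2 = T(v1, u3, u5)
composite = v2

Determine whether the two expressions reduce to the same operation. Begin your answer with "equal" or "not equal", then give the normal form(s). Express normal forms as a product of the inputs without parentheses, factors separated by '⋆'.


The first expression reduces to u1 ⋆ u2 ⋆ u4 ⋆ u5 ⋆ u3
The second expression reduces to u2 ⋆ u1 ⋆ u4 ⋆ u3 ⋆ u5
They disagree, so not equal.

not equal; the first gives u1 ⋆ u2 ⋆ u4 ⋆ u5 ⋆ u3 and the second u2 ⋆ u1 ⋆ u4 ⋆ u3 ⋆ u5


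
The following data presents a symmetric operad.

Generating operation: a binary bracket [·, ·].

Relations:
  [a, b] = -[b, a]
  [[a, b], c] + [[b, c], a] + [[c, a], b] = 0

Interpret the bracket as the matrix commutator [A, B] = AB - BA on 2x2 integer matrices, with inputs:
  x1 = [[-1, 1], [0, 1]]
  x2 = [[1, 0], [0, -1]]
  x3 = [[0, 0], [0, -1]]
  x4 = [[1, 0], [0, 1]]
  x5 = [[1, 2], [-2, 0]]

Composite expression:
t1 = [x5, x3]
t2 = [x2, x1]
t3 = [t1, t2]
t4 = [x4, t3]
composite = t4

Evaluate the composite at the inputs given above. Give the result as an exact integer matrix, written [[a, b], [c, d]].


[x5, x3] = [[0, -2], [-2, 0]]
[x2, x1] = [[0, 2], [0, 0]]
[[x5, x3], [x2, x1]] = [[4, 0], [0, -4]]
[x4, [[x5, x3], [x2, x1]]] = [[0, 0], [0, 0]]

[[0, 0], [0, 0]]


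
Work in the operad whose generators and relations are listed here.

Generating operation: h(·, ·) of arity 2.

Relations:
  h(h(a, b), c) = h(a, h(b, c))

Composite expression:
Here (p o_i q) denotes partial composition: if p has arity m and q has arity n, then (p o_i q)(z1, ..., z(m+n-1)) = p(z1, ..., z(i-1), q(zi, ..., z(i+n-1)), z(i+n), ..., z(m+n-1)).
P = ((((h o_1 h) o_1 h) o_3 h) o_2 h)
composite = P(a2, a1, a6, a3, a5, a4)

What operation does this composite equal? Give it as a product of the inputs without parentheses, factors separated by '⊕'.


Associativity of h dissolves the nesting; only the a-input order survives.
h(a1, a6) unparenthesizes to a1 ⊕ a6
h(a2, h(a1, a6)) unparenthesizes to a2 ⊕ a1 ⊕ a6
h(a3, a5) unparenthesizes to a3 ⊕ a5
h(h(a2, h(a1, a6)), h(a3, a5)) unparenthesizes to a2 ⊕ a1 ⊕ a6 ⊕ a3 ⊕ a5
h(h(h(a2, h(a1, a6)), h(a3, a5)), a4) unparenthesizes to a2 ⊕ a1 ⊕ a6 ⊕ a3 ⊕ a5 ⊕ a4

a2 ⊕ a1 ⊕ a6 ⊕ a3 ⊕ a5 ⊕ a4


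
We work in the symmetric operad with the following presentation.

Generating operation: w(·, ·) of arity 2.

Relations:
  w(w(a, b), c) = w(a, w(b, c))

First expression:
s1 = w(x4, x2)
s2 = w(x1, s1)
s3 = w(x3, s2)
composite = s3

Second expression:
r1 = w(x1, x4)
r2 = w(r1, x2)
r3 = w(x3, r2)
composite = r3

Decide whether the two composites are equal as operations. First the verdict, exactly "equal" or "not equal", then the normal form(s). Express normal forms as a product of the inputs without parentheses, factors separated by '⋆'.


The first composite normalizes to x3 ⋆ x1 ⋆ x4 ⋆ x2
The second composite normalizes to x3 ⋆ x1 ⋆ x4 ⋆ x2
The forms coincide; equal.

equal — both sides give x3 ⋆ x1 ⋆ x4 ⋆ x2


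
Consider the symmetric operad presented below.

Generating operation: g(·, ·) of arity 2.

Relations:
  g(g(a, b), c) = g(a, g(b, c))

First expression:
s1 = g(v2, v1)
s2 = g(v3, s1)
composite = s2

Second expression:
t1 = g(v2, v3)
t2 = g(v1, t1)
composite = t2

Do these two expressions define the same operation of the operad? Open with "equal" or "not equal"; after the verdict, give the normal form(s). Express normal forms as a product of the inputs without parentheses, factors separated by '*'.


not equal; the first gives v3 * v2 * v1 and the second v1 * v2 * v3

The first composite normalizes to v3 * v2 * v1
The second composite normalizes to v1 * v2 * v3
No match — not equal.


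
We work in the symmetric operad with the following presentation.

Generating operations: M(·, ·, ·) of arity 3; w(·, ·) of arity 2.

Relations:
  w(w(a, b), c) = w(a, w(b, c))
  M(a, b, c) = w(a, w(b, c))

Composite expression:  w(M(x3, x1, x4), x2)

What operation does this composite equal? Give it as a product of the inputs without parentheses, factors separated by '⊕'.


x3 ⊕ x1 ⊕ x4 ⊕ x2

Associativity of w dissolves the nesting; only the x-input order survives.
M(x3, x1, x4) unparenthesizes to x3 ⊕ x1 ⊕ x4
w(M(x3, x1, x4), x2) unparenthesizes to x3 ⊕ x1 ⊕ x4 ⊕ x2


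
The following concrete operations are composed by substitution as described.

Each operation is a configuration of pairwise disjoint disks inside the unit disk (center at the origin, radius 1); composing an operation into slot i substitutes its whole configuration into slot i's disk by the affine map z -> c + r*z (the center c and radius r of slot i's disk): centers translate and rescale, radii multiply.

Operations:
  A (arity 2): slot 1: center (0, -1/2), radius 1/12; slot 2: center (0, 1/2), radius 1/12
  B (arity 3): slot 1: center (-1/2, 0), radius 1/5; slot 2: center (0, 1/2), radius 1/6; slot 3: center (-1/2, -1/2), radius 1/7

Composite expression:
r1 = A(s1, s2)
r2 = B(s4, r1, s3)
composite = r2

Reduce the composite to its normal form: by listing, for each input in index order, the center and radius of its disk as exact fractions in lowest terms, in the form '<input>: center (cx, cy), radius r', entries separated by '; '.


Below B, radii multiply path by path; the s-disk centers shift.
tracing s4 down its 1-map path: center (-1/2, 0), radius 1/5
tracing s1 down its 2-map path: center (0, 5/12), radius 1/72
tracing s2 down its 2-map path: center (0, 7/12), radius 1/72
tracing s3 down its 1-map path: center (-1/2, -1/2), radius 1/7

s1: center (0, 5/12), radius 1/72; s2: center (0, 7/12), radius 1/72; s3: center (-1/2, -1/2), radius 1/7; s4: center (-1/2, 0), radius 1/5


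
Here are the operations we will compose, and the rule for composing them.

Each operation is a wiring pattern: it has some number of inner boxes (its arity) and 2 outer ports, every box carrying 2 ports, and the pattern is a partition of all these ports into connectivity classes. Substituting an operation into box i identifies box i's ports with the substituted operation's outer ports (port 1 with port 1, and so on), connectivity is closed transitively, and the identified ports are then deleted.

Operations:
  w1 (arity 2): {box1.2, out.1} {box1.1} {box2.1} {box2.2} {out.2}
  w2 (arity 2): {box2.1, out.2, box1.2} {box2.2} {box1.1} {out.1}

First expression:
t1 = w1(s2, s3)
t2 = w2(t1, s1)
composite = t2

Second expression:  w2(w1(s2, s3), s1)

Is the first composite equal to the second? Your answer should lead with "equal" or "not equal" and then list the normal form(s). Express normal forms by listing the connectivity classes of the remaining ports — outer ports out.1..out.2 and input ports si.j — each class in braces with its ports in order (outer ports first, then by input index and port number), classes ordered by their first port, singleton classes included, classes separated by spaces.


In normal form, the first expression is {out.1} {out.2, s1.1} {s1.2} {s2.1} {s2.2} {s3.1} {s3.2}
In normal form, the second expression is {out.1} {out.2, s1.1} {s1.2} {s2.1} {s2.2} {s3.1} {s3.2}
Both agree, so they are equal.

equal; both compose to {out.1} {out.2, s1.1} {s1.2} {s2.1} {s2.2} {s3.1} {s3.2}


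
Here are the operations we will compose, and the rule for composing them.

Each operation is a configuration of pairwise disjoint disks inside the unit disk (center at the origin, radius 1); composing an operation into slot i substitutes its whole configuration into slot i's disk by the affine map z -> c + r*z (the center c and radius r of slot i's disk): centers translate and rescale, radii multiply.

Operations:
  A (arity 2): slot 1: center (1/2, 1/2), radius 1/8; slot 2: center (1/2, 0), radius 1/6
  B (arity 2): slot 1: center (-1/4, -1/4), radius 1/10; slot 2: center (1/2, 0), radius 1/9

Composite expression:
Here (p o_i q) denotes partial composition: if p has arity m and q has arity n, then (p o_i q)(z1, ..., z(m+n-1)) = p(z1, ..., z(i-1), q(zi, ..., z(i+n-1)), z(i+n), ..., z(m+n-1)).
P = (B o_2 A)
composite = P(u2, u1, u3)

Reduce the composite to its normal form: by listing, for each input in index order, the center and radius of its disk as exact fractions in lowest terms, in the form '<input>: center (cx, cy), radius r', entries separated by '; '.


u1: center (5/9, 1/18), radius 1/72; u2: center (-1/4, -1/4), radius 1/10; u3: center (5/9, 0), radius 1/54


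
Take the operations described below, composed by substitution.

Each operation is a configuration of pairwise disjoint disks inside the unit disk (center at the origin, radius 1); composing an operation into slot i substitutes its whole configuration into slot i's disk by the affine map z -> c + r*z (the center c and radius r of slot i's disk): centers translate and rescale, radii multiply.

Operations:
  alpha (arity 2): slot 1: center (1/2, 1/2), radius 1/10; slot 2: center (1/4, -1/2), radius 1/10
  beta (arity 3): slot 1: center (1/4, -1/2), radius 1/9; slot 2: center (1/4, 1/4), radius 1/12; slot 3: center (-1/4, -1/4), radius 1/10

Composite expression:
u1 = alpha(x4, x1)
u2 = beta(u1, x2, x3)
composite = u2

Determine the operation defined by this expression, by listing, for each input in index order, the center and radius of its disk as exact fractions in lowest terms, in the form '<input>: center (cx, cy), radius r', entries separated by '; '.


x1: center (5/18, -5/9), radius 1/90; x2: center (1/4, 1/4), radius 1/12; x3: center (-1/4, -1/4), radius 1/10; x4: center (11/36, -4/9), radius 1/90

Nesting under beta composes maps z -> c + r*z down each x-path.
tracing x4 down its 2-map path: center (11/36, -4/9), radius 1/90
tracing x1 down its 2-map path: center (5/18, -5/9), radius 1/90
tracing x2 down its 1-map path: center (1/4, 1/4), radius 1/12
tracing x3 down its 1-map path: center (-1/4, -1/4), radius 1/10


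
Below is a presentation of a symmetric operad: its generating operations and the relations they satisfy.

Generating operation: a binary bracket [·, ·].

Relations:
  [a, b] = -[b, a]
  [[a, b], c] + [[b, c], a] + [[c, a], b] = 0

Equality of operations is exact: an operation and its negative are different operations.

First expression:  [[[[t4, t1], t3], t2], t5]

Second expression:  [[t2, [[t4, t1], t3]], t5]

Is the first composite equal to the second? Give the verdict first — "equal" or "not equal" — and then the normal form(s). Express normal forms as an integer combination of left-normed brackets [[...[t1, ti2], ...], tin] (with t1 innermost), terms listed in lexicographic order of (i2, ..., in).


not equal; first: -[[[[t1, t4], t3], t2], t5]; second: [[[[t1, t4], t3], t2], t5]


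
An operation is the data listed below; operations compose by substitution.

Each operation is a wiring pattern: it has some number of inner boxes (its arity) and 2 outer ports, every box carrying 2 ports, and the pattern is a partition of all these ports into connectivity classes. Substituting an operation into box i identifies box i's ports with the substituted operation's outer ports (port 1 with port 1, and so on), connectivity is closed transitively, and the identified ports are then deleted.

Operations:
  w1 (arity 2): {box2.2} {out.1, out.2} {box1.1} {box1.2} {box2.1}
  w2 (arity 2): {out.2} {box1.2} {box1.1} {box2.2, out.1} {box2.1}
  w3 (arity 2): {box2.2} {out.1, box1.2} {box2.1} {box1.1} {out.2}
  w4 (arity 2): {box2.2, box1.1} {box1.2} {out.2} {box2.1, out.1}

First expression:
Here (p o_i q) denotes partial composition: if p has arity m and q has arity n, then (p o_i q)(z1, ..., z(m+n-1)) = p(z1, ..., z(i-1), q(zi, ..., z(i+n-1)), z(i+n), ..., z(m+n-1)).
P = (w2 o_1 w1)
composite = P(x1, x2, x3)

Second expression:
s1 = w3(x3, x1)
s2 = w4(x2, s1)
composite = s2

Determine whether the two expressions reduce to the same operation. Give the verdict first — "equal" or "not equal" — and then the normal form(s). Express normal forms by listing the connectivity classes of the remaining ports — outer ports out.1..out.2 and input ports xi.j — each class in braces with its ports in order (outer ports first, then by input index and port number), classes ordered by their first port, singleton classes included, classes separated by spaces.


equal: each reduces to {out.1, x3.2} {out.2} {x1.1} {x1.2} {x2.1} {x2.2} {x3.1}

The first composite normalizes to {out.1, x3.2} {out.2} {x1.1} {x1.2} {x2.1} {x2.2} {x3.1}
The second composite normalizes to {out.1, x3.2} {out.2} {x1.1} {x1.2} {x2.1} {x2.2} {x3.1}
Both agree, so they are equal.


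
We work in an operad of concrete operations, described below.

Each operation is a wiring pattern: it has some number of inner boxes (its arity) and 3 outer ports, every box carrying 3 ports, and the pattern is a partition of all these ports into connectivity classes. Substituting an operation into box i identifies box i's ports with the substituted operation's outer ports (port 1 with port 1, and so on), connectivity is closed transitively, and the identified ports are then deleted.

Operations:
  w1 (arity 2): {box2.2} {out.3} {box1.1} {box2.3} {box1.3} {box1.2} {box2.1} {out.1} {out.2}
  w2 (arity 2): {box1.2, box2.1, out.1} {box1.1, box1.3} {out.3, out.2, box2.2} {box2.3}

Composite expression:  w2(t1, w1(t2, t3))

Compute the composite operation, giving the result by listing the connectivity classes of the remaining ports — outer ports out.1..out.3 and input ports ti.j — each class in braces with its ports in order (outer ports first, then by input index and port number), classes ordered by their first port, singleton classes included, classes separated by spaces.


Connectivity passes through glued w2-boundaries; trace each wire chain.
the subtree at w1 composes to {out.1} {out.2} {out.3} {t2.1} {t2.2} {t2.3} {t3.1} {t3.2} {t3.3} on (t2, t3); out.j = own outer ports
the subtree at w2 composes to {out.1, t1.2} {out.2, out.3} {t1.1, t1.3} {t2.1} {t2.2} {t2.3} {t3.1} {t3.2} {t3.3} on (t1, t2, t3); out.j = own outer ports

{out.1, t1.2} {out.2, out.3} {t1.1, t1.3} {t2.1} {t2.2} {t2.3} {t3.1} {t3.2} {t3.3}


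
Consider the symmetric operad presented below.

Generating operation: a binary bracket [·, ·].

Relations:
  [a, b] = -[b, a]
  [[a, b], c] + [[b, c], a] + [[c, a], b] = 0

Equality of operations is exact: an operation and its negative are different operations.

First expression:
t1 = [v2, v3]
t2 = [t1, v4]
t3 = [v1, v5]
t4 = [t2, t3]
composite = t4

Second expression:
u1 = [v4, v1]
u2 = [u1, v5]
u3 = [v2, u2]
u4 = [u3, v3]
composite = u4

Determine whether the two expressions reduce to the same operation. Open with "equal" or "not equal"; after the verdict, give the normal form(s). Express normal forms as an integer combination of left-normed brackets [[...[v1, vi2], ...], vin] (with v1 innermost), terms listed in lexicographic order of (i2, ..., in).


Normal form of the first expression: -[[[[v1, v5], v2], v3], v4] + [[[[v1, v5], v3], v2], v4] + [[[[v1, v5], v4], v2], v3] - [[[[v1, v5], v4], v3], v2]
Normal form of the second expression: [[[[v1, v4], v5], v2], v3]
The normal forms differ: not equal.

not equal — first -[[[[v1, v5], v2], v3], v4] + [[[[v1, v5], v3], v2], v4] + [[[[v1, v5], v4], v2], v3] - [[[[v1, v5], v4], v3], v2], second [[[[v1, v4], v5], v2], v3]


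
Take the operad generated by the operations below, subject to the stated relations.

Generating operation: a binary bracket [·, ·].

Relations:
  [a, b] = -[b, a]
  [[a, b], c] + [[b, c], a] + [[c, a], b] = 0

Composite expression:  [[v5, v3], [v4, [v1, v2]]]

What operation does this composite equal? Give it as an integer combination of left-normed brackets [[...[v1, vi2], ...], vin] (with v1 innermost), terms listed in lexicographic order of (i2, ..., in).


-[[[[v1, v2], v4], v3], v5] + [[[[v1, v2], v4], v5], v3]

Expand each bracket as ab - ba; the v1-initial words give the coefficients.
Composite bracket: [[v5, v3], [v4, [v1, v2]]]
The bracket unfolds into 16 signed words via [a, b] = ab - ba (2^4 = 16).
Only words starting with v1 matter:
  word v1v2v4v3v5 has sign -1, contributing -[[[[v1, v2], v4], v3], v5]
  word v1v2v4v5v3 has sign +1, contributing +[[[[v1, v2], v4], v5], v3]
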